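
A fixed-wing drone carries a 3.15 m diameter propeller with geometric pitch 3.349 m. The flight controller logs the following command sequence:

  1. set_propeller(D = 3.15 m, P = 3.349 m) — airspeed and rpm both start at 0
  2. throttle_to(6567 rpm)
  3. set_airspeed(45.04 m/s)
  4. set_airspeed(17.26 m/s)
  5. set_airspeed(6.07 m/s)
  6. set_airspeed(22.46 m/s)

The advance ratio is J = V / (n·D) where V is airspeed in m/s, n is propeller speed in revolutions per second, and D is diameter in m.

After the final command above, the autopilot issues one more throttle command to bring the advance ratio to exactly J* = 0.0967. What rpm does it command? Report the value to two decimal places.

set_propeller: D = 3.15 m, P = 3.349 m (p = P/D = 1.063175); state ← (V=0, rpm=0)
throttle_to(6567): rpm ← 6567
set_airspeed(45.04): V ← 45.04 m/s
set_airspeed(17.26): V ← 17.26 m/s
set_airspeed(6.07): V ← 6.07 m/s
set_airspeed(22.46): V ← 22.46 m/s
final state: V = 22.46 m/s, rpm = 6567 → n = rpm/60 = 109.450000 rev/s
target J* = 0.0967; solve J* = V/(n·D) for n: n = V/(J*·D) = 22.46/(0.0967 × 3.15) = 73.734837 rev/s
rpm = 60·n = 4424.090215

rpm = 4424.09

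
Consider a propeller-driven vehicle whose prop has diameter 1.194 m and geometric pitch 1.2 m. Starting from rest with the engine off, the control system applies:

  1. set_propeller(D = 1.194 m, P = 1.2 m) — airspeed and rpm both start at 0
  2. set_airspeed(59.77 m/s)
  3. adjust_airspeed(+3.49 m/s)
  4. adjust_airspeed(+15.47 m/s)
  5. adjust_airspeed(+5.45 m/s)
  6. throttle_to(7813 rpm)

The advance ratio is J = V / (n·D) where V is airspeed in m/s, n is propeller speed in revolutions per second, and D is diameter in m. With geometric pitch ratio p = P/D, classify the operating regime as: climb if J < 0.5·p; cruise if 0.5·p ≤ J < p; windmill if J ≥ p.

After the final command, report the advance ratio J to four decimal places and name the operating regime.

set_propeller: D = 1.194 m, P = 1.2 m (p = P/D = 1.005025); state ← (V=0, rpm=0)
set_airspeed(59.77): V ← 59.77 m/s
adjust_airspeed(+3.49): V ← 59.77 +3.49 = 63.26 m/s
adjust_airspeed(+15.47): V ← 63.26 +15.47 = 78.73 m/s
adjust_airspeed(+5.45): V ← 78.73 +5.45 = 84.18 m/s
throttle_to(7813): rpm ← 7813
final state: V = 84.18 m/s, rpm = 7813 → n = rpm/60 = 130.216667 rev/s
J = V / (n·D) = 84.18 / (130.216667 × 1.194) = 0.541425
regime bands: climb J<0.5025 | cruise [0.5025, 1.0050) | windmill J≥1.0050
J = 0.5414 → cruise

J = 0.5414, regime = cruise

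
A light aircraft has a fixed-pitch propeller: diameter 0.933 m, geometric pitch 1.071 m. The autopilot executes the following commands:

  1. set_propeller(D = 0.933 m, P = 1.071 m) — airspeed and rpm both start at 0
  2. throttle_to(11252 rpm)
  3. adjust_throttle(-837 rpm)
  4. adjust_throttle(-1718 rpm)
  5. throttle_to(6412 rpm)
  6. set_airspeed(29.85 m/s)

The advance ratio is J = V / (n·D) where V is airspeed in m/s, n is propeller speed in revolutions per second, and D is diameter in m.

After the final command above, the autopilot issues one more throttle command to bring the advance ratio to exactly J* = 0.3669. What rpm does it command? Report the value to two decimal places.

set_propeller: D = 0.933 m, P = 1.071 m (p = P/D = 1.147910); state ← (V=0, rpm=0)
throttle_to(11252): rpm ← 11252
adjust_throttle(-837): rpm ← 11252 -837 = 10415
adjust_throttle(-1718): rpm ← 10415 -1718 = 8697
throttle_to(6412): rpm ← 6412
set_airspeed(29.85): V ← 29.85 m/s
final state: V = 29.85 m/s, rpm = 6412 → n = rpm/60 = 106.866667 rev/s
target J* = 0.3669; solve J* = V/(n·D) for n: n = V/(J*·D) = 29.85/(0.3669 × 0.933) = 87.199698 rev/s
rpm = 60·n = 5231.981869

rpm = 5231.98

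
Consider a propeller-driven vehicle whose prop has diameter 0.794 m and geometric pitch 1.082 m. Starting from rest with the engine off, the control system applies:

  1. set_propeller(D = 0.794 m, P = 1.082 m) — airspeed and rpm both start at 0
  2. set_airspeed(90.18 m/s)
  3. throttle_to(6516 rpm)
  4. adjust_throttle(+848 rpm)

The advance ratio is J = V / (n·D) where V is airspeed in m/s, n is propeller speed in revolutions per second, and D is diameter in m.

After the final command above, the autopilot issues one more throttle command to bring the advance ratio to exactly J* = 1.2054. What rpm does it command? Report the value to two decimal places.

rpm = 5653.40

set_propeller: D = 0.794 m, P = 1.082 m (p = P/D = 1.362720); state ← (V=0, rpm=0)
set_airspeed(90.18): V ← 90.18 m/s
throttle_to(6516): rpm ← 6516
adjust_throttle(+848): rpm ← 6516 +848 = 7364
final state: V = 90.18 m/s, rpm = 7364 → n = rpm/60 = 122.733333 rev/s
target J* = 1.2054; solve J* = V/(n·D) for n: n = V/(J*·D) = 90.18/(1.2054 × 0.794) = 94.223350 rev/s
rpm = 60·n = 5653.401005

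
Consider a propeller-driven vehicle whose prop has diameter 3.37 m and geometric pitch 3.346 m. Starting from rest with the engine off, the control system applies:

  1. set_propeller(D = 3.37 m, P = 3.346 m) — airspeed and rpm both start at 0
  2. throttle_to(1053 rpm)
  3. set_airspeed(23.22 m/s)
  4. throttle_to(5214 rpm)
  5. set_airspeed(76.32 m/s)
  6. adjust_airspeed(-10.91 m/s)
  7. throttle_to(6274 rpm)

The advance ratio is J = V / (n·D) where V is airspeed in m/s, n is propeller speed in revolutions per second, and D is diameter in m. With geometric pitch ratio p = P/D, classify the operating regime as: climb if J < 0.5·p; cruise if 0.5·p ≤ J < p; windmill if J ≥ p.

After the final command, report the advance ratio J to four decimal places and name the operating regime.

J = 0.1856, regime = climb

set_propeller: D = 3.37 m, P = 3.346 m (p = P/D = 0.992878); state ← (V=0, rpm=0)
throttle_to(1053): rpm ← 1053
set_airspeed(23.22): V ← 23.22 m/s
throttle_to(5214): rpm ← 5214
set_airspeed(76.32): V ← 76.32 m/s
adjust_airspeed(-10.91): V ← 76.32 -10.91 = 65.41 m/s
throttle_to(6274): rpm ← 6274
final state: V = 65.41 m/s, rpm = 6274 → n = rpm/60 = 104.566667 rev/s
J = V / (n·D) = 65.41 / (104.566667 × 3.37) = 0.185618
regime bands: climb J<0.4964 | cruise [0.4964, 0.9929) | windmill J≥0.9929
J = 0.1856 → climb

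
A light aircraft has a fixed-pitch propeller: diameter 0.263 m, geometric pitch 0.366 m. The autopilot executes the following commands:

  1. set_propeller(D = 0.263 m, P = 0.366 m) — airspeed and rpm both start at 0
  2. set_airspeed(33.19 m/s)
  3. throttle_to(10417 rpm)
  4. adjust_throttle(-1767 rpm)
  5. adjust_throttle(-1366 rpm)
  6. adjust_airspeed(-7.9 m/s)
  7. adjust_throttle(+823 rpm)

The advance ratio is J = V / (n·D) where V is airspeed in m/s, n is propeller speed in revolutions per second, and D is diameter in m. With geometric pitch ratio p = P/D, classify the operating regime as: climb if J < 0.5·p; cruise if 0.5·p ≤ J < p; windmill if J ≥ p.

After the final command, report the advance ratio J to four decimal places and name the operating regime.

J = 0.7117, regime = cruise

set_propeller: D = 0.263 m, P = 0.366 m (p = P/D = 1.391635); state ← (V=0, rpm=0)
set_airspeed(33.19): V ← 33.19 m/s
throttle_to(10417): rpm ← 10417
adjust_throttle(-1767): rpm ← 10417 -1767 = 8650
adjust_throttle(-1366): rpm ← 8650 -1366 = 7284
adjust_airspeed(-7.9): V ← 33.19 -7.9 = 25.29 m/s
adjust_throttle(+823): rpm ← 7284 +823 = 8107
final state: V = 25.29 m/s, rpm = 8107 → n = rpm/60 = 135.116667 rev/s
J = V / (n·D) = 25.29 / (135.116667 × 0.263) = 0.711679
regime bands: climb J<0.6958 | cruise [0.6958, 1.3916) | windmill J≥1.3916
J = 0.7117 → cruise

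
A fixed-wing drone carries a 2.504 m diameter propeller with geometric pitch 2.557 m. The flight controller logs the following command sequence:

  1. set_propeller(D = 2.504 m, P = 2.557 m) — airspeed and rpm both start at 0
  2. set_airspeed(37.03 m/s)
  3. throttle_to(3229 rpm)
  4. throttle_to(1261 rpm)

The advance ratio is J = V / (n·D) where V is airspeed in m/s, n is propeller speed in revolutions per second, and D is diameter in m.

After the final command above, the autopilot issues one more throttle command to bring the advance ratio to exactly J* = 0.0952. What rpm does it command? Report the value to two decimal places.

set_propeller: D = 2.504 m, P = 2.557 m (p = P/D = 1.021166); state ← (V=0, rpm=0)
set_airspeed(37.03): V ← 37.03 m/s
throttle_to(3229): rpm ← 3229
throttle_to(1261): rpm ← 1261
final state: V = 37.03 m/s, rpm = 1261 → n = rpm/60 = 21.016667 rev/s
target J* = 0.0952; solve J* = V/(n·D) for n: n = V/(J*·D) = 37.03/(0.0952 × 2.504) = 155.339692 rev/s
rpm = 60·n = 9320.381507

rpm = 9320.38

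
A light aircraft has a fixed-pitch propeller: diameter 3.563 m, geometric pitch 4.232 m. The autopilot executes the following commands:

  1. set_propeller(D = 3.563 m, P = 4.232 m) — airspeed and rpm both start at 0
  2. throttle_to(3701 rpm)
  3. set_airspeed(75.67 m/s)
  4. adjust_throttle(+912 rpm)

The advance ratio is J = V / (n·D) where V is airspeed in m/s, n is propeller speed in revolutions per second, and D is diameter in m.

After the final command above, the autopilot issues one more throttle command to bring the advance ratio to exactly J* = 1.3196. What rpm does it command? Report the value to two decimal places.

rpm = 965.64

set_propeller: D = 3.563 m, P = 4.232 m (p = P/D = 1.187763); state ← (V=0, rpm=0)
throttle_to(3701): rpm ← 3701
set_airspeed(75.67): V ← 75.67 m/s
adjust_throttle(+912): rpm ← 3701 +912 = 4613
final state: V = 75.67 m/s, rpm = 4613 → n = rpm/60 = 76.883333 rev/s
target J* = 1.3196; solve J* = V/(n·D) for n: n = V/(J*·D) = 75.67/(1.3196 × 3.563) = 16.094060 rev/s
rpm = 60·n = 965.643575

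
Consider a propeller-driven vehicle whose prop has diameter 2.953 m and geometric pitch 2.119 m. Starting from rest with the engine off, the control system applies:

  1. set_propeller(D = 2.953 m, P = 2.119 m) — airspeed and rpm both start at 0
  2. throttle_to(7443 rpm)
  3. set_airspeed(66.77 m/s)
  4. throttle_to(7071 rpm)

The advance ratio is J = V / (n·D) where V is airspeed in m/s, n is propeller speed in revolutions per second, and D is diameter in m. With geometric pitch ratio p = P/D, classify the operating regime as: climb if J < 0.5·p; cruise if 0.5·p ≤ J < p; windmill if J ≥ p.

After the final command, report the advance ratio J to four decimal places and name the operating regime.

set_propeller: D = 2.953 m, P = 2.119 m (p = P/D = 0.717575); state ← (V=0, rpm=0)
throttle_to(7443): rpm ← 7443
set_airspeed(66.77): V ← 66.77 m/s
throttle_to(7071): rpm ← 7071
final state: V = 66.77 m/s, rpm = 7071 → n = rpm/60 = 117.850000 rev/s
J = V / (n·D) = 66.77 / (117.850000 × 2.953) = 0.191862
regime bands: climb J<0.3588 | cruise [0.3588, 0.7176) | windmill J≥0.7176
J = 0.1919 → climb

J = 0.1919, regime = climb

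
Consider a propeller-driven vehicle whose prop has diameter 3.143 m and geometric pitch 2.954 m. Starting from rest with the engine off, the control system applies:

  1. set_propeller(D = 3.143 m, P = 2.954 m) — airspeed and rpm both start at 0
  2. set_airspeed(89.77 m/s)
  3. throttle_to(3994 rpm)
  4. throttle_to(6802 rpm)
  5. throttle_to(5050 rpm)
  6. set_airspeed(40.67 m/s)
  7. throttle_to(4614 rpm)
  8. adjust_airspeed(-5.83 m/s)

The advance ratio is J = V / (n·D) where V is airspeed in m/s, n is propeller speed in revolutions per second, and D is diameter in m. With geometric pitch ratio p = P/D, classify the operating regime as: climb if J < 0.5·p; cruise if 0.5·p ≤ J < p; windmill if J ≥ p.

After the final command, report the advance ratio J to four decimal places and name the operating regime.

set_propeller: D = 3.143 m, P = 2.954 m (p = P/D = 0.939866); state ← (V=0, rpm=0)
set_airspeed(89.77): V ← 89.77 m/s
throttle_to(3994): rpm ← 3994
throttle_to(6802): rpm ← 6802
throttle_to(5050): rpm ← 5050
set_airspeed(40.67): V ← 40.67 m/s
throttle_to(4614): rpm ← 4614
adjust_airspeed(-5.83): V ← 40.67 -5.83 = 34.84 m/s
final state: V = 34.84 m/s, rpm = 4614 → n = rpm/60 = 76.900000 rev/s
J = V / (n·D) = 34.84 / (76.900000 × 3.143) = 0.144148
regime bands: climb J<0.4699 | cruise [0.4699, 0.9399) | windmill J≥0.9399
J = 0.1441 → climb

J = 0.1441, regime = climb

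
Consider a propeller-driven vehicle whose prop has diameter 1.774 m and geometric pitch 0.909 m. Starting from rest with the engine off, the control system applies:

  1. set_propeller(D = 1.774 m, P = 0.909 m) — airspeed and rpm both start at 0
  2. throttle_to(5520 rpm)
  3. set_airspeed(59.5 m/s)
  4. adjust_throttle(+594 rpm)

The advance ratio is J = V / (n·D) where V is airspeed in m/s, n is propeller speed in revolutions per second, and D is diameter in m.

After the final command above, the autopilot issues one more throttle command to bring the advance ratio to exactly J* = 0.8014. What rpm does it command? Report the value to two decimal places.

rpm = 2511.11

set_propeller: D = 1.774 m, P = 0.909 m (p = P/D = 0.512401); state ← (V=0, rpm=0)
throttle_to(5520): rpm ← 5520
set_airspeed(59.5): V ← 59.5 m/s
adjust_throttle(+594): rpm ← 5520 +594 = 6114
final state: V = 59.5 m/s, rpm = 6114 → n = rpm/60 = 101.900000 rev/s
target J* = 0.8014; solve J* = V/(n·D) for n: n = V/(J*·D) = 59.5/(0.8014 × 1.774) = 41.851788 rev/s
rpm = 60·n = 2511.107253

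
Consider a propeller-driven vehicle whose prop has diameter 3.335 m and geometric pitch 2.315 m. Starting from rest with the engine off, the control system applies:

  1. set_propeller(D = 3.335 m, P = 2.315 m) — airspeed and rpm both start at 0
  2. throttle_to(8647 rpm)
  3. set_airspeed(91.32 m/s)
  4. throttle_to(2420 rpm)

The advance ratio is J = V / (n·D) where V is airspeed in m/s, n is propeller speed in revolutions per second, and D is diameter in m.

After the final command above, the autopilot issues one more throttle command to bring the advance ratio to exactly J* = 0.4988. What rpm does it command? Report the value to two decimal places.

set_propeller: D = 3.335 m, P = 2.315 m (p = P/D = 0.694153); state ← (V=0, rpm=0)
throttle_to(8647): rpm ← 8647
set_airspeed(91.32): V ← 91.32 m/s
throttle_to(2420): rpm ← 2420
final state: V = 91.32 m/s, rpm = 2420 → n = rpm/60 = 40.333333 rev/s
target J* = 0.4988; solve J* = V/(n·D) for n: n = V/(J*·D) = 91.32/(0.4988 × 3.335) = 54.896369 rev/s
rpm = 60·n = 3293.782139

rpm = 3293.78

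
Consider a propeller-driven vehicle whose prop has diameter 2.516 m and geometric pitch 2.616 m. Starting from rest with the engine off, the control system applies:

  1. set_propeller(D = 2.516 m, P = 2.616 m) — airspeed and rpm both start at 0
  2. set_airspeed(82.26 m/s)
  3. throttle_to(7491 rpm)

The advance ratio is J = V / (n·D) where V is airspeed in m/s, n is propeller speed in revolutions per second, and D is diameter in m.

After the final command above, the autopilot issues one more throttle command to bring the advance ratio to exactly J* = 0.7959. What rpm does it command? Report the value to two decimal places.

rpm = 2464.74

set_propeller: D = 2.516 m, P = 2.616 m (p = P/D = 1.039746); state ← (V=0, rpm=0)
set_airspeed(82.26): V ← 82.26 m/s
throttle_to(7491): rpm ← 7491
final state: V = 82.26 m/s, rpm = 7491 → n = rpm/60 = 124.850000 rev/s
target J* = 0.7959; solve J* = V/(n·D) for n: n = V/(J*·D) = 82.26/(0.7959 × 2.516) = 41.078972 rev/s
rpm = 60·n = 2464.738302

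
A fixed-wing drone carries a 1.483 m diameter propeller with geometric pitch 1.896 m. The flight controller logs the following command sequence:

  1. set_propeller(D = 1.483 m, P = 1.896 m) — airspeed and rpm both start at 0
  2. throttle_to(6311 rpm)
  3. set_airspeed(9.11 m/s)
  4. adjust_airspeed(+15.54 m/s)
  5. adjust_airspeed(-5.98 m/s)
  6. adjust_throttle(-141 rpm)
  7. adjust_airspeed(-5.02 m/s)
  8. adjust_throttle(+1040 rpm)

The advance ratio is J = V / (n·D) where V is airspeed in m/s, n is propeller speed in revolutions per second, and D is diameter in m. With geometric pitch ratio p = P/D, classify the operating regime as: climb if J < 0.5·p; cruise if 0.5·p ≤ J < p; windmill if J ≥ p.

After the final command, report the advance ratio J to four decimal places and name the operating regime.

set_propeller: D = 1.483 m, P = 1.896 m (p = P/D = 1.278490); state ← (V=0, rpm=0)
throttle_to(6311): rpm ← 6311
set_airspeed(9.11): V ← 9.11 m/s
adjust_airspeed(+15.54): V ← 9.11 +15.54 = 24.65 m/s
adjust_airspeed(-5.98): V ← 24.65 -5.98 = 18.67 m/s
adjust_throttle(-141): rpm ← 6311 -141 = 6170
adjust_airspeed(-5.02): V ← 18.67 -5.02 = 13.65 m/s
adjust_throttle(+1040): rpm ← 6170 +1040 = 7210
final state: V = 13.65 m/s, rpm = 7210 → n = rpm/60 = 120.166667 rev/s
J = V / (n·D) = 13.65 / (120.166667 × 1.483) = 0.076596
regime bands: climb J<0.6392 | cruise [0.6392, 1.2785) | windmill J≥1.2785
J = 0.0766 → climb

J = 0.0766, regime = climb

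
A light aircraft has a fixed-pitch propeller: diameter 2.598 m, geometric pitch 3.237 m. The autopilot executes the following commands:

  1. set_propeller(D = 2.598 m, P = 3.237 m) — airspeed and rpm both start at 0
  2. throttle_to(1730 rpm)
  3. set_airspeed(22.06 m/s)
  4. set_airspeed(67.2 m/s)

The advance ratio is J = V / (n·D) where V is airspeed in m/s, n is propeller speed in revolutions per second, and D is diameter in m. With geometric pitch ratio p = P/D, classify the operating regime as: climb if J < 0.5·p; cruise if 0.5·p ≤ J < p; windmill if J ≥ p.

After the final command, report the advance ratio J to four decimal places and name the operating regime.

J = 0.8971, regime = cruise

set_propeller: D = 2.598 m, P = 3.237 m (p = P/D = 1.245958); state ← (V=0, rpm=0)
throttle_to(1730): rpm ← 1730
set_airspeed(22.06): V ← 22.06 m/s
set_airspeed(67.2): V ← 67.2 m/s
final state: V = 67.2 m/s, rpm = 1730 → n = rpm/60 = 28.833333 rev/s
J = V / (n·D) = 67.2 / (28.833333 × 2.598) = 0.897088
regime bands: climb J<0.6230 | cruise [0.6230, 1.2460) | windmill J≥1.2460
J = 0.8971 → cruise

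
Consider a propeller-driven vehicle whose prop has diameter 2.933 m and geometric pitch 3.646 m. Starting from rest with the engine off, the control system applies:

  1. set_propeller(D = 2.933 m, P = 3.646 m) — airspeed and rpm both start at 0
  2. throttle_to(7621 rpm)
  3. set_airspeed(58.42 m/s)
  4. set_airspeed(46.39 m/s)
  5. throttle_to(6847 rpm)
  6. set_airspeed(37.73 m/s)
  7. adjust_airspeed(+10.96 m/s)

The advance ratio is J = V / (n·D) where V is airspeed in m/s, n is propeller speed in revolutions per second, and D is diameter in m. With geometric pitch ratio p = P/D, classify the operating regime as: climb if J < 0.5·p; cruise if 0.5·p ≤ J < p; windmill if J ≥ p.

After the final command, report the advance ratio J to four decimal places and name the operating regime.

set_propeller: D = 2.933 m, P = 3.646 m (p = P/D = 1.243096); state ← (V=0, rpm=0)
throttle_to(7621): rpm ← 7621
set_airspeed(58.42): V ← 58.42 m/s
set_airspeed(46.39): V ← 46.39 m/s
throttle_to(6847): rpm ← 6847
set_airspeed(37.73): V ← 37.73 m/s
adjust_airspeed(+10.96): V ← 37.73 +10.96 = 48.69 m/s
final state: V = 48.69 m/s, rpm = 6847 → n = rpm/60 = 114.116667 rev/s
J = V / (n·D) = 48.69 / (114.116667 × 2.933) = 0.145472
regime bands: climb J<0.6215 | cruise [0.6215, 1.2431) | windmill J≥1.2431
J = 0.1455 → climb

J = 0.1455, regime = climb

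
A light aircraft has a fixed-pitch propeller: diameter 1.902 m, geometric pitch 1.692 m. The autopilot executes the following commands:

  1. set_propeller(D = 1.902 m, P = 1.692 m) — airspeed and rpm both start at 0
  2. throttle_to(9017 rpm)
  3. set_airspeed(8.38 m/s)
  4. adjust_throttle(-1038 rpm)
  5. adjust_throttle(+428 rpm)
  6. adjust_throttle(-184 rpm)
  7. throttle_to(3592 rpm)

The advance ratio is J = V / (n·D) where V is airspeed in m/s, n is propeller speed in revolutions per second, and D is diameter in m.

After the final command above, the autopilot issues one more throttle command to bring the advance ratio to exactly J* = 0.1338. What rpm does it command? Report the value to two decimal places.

rpm = 1975.73

set_propeller: D = 1.902 m, P = 1.692 m (p = P/D = 0.889590); state ← (V=0, rpm=0)
throttle_to(9017): rpm ← 9017
set_airspeed(8.38): V ← 8.38 m/s
adjust_throttle(-1038): rpm ← 9017 -1038 = 7979
adjust_throttle(+428): rpm ← 7979 +428 = 8407
adjust_throttle(-184): rpm ← 8407 -184 = 8223
throttle_to(3592): rpm ← 3592
final state: V = 8.38 m/s, rpm = 3592 → n = rpm/60 = 59.866667 rev/s
target J* = 0.1338; solve J* = V/(n·D) for n: n = V/(J*·D) = 8.38/(0.1338 × 1.902) = 32.928913 rev/s
rpm = 60·n = 1975.734771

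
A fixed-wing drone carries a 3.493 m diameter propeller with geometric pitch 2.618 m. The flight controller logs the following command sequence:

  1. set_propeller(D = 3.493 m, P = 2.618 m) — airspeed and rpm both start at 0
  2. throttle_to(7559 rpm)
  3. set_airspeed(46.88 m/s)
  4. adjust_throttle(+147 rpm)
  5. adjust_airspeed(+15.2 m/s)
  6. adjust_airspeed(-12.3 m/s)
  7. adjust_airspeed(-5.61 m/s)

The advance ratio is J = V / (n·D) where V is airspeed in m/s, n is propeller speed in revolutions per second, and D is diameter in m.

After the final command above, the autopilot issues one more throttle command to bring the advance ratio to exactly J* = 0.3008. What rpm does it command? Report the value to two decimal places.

set_propeller: D = 3.493 m, P = 2.618 m (p = P/D = 0.749499); state ← (V=0, rpm=0)
throttle_to(7559): rpm ← 7559
set_airspeed(46.88): V ← 46.88 m/s
adjust_throttle(+147): rpm ← 7559 +147 = 7706
adjust_airspeed(+15.2): V ← 46.88 +15.2 = 62.08 m/s
adjust_airspeed(-12.3): V ← 62.08 -12.3 = 49.78 m/s
adjust_airspeed(-5.61): V ← 49.78 -5.61 = 44.17 m/s
final state: V = 44.17 m/s, rpm = 7706 → n = rpm/60 = 128.433333 rev/s
target J* = 0.3008; solve J* = V/(n·D) for n: n = V/(J*·D) = 44.17/(0.3008 × 3.493) = 42.038865 rev/s
rpm = 60·n = 2522.331898

rpm = 2522.33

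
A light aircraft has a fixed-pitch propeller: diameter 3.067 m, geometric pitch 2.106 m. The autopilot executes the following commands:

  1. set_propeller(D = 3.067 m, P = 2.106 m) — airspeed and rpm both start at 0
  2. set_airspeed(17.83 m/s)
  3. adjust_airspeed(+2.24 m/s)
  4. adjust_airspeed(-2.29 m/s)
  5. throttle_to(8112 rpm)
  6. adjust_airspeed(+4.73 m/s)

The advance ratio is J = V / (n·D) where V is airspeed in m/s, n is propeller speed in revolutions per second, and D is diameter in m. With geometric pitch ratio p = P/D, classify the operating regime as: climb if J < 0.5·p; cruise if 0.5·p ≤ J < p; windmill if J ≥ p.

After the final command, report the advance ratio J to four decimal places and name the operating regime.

J = 0.0543, regime = climb

set_propeller: D = 3.067 m, P = 2.106 m (p = P/D = 0.686664); state ← (V=0, rpm=0)
set_airspeed(17.83): V ← 17.83 m/s
adjust_airspeed(+2.24): V ← 17.83 +2.24 = 20.07 m/s
adjust_airspeed(-2.29): V ← 20.07 -2.29 = 17.78 m/s
throttle_to(8112): rpm ← 8112
adjust_airspeed(+4.73): V ← 17.78 +4.73 = 22.51 m/s
final state: V = 22.51 m/s, rpm = 8112 → n = rpm/60 = 135.200000 rev/s
J = V / (n·D) = 22.51 / (135.200000 × 3.067) = 0.054286
regime bands: climb J<0.3433 | cruise [0.3433, 0.6867) | windmill J≥0.6867
J = 0.0543 → climb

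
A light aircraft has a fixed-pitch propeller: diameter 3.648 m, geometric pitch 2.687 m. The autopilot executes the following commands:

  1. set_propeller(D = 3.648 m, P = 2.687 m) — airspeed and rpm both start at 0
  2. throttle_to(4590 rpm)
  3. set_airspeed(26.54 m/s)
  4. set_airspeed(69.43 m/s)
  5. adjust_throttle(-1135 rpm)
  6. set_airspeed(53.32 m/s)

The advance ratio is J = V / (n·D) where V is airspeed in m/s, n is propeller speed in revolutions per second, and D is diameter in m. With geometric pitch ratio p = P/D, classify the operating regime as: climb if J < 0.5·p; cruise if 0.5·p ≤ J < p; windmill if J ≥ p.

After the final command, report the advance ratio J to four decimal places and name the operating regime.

J = 0.2538, regime = climb

set_propeller: D = 3.648 m, P = 2.687 m (p = P/D = 0.736568); state ← (V=0, rpm=0)
throttle_to(4590): rpm ← 4590
set_airspeed(26.54): V ← 26.54 m/s
set_airspeed(69.43): V ← 69.43 m/s
adjust_throttle(-1135): rpm ← 4590 -1135 = 3455
set_airspeed(53.32): V ← 53.32 m/s
final state: V = 53.32 m/s, rpm = 3455 → n = rpm/60 = 57.583333 rev/s
J = V / (n·D) = 53.32 / (57.583333 × 3.648) = 0.253827
regime bands: climb J<0.3683 | cruise [0.3683, 0.7366) | windmill J≥0.7366
J = 0.2538 → climb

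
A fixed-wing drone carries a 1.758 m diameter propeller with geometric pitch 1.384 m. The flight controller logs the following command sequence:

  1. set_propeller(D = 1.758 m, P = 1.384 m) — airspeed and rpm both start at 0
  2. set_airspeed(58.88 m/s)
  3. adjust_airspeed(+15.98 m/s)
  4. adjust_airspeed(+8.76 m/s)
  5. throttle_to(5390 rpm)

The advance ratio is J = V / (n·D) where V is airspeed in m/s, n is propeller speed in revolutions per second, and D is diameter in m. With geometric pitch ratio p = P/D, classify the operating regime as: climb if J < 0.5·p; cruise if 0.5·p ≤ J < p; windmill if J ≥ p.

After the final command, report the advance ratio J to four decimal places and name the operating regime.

set_propeller: D = 1.758 m, P = 1.384 m (p = P/D = 0.787258); state ← (V=0, rpm=0)
set_airspeed(58.88): V ← 58.88 m/s
adjust_airspeed(+15.98): V ← 58.88 +15.98 = 74.86 m/s
adjust_airspeed(+8.76): V ← 74.86 +8.76 = 83.62 m/s
throttle_to(5390): rpm ← 5390
final state: V = 83.62 m/s, rpm = 5390 → n = rpm/60 = 89.833333 rev/s
J = V / (n·D) = 83.62 / (89.833333 × 1.758) = 0.529485
regime bands: climb J<0.3936 | cruise [0.3936, 0.7873) | windmill J≥0.7873
J = 0.5295 → cruise

J = 0.5295, regime = cruise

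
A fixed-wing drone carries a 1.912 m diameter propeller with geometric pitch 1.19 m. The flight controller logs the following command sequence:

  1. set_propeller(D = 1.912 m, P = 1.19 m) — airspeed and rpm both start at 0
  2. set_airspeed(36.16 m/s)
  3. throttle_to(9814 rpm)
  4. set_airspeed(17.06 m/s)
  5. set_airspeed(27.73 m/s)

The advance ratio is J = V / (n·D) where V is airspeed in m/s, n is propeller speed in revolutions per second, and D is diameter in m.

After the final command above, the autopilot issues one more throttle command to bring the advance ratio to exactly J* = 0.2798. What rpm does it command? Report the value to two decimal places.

set_propeller: D = 1.912 m, P = 1.19 m (p = P/D = 0.622385); state ← (V=0, rpm=0)
set_airspeed(36.16): V ← 36.16 m/s
throttle_to(9814): rpm ← 9814
set_airspeed(17.06): V ← 17.06 m/s
set_airspeed(27.73): V ← 27.73 m/s
final state: V = 27.73 m/s, rpm = 9814 → n = rpm/60 = 163.566667 rev/s
target J* = 0.2798; solve J* = V/(n·D) for n: n = V/(J*·D) = 27.73/(0.2798 × 1.912) = 51.833946 rev/s
rpm = 60·n = 3110.036757

rpm = 3110.04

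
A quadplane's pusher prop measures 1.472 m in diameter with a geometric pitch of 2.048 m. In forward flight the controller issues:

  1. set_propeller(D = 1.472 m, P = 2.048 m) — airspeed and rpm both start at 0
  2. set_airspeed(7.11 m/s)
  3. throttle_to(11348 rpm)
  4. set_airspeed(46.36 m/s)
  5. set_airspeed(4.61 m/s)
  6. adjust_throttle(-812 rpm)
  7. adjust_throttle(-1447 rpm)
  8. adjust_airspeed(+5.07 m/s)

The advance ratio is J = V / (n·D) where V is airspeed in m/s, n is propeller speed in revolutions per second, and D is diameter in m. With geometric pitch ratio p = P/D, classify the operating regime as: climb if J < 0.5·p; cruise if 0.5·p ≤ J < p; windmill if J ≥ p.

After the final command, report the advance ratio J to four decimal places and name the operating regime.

J = 0.0434, regime = climb

set_propeller: D = 1.472 m, P = 2.048 m (p = P/D = 1.391304); state ← (V=0, rpm=0)
set_airspeed(7.11): V ← 7.11 m/s
throttle_to(11348): rpm ← 11348
set_airspeed(46.36): V ← 46.36 m/s
set_airspeed(4.61): V ← 4.61 m/s
adjust_throttle(-812): rpm ← 11348 -812 = 10536
adjust_throttle(-1447): rpm ← 10536 -1447 = 9089
adjust_airspeed(+5.07): V ← 4.61 +5.07 = 9.68 m/s
final state: V = 9.68 m/s, rpm = 9089 → n = rpm/60 = 151.483333 rev/s
J = V / (n·D) = 9.68 / (151.483333 × 1.472) = 0.043411
regime bands: climb J<0.6957 | cruise [0.6957, 1.3913) | windmill J≥1.3913
J = 0.0434 → climb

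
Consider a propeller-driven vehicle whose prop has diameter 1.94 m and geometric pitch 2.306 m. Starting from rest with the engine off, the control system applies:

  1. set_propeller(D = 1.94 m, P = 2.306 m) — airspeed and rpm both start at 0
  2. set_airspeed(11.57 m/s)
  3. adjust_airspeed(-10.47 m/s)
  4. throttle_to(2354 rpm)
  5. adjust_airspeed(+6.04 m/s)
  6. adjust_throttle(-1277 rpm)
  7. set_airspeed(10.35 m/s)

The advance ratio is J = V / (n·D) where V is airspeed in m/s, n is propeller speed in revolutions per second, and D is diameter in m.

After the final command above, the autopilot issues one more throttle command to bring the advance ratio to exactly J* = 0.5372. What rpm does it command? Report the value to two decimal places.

rpm = 595.87

set_propeller: D = 1.94 m, P = 2.306 m (p = P/D = 1.188660); state ← (V=0, rpm=0)
set_airspeed(11.57): V ← 11.57 m/s
adjust_airspeed(-10.47): V ← 11.57 -10.47 = 1.1 m/s
throttle_to(2354): rpm ← 2354
adjust_airspeed(+6.04): V ← 1.1 +6.04 = 7.14 m/s
adjust_throttle(-1277): rpm ← 2354 -1277 = 1077
set_airspeed(10.35): V ← 10.35 m/s
final state: V = 10.35 m/s, rpm = 1077 → n = rpm/60 = 17.950000 rev/s
target J* = 0.5372; solve J* = V/(n·D) for n: n = V/(J*·D) = 10.35/(0.5372 × 1.94) = 9.931220 rev/s
rpm = 60·n = 595.873218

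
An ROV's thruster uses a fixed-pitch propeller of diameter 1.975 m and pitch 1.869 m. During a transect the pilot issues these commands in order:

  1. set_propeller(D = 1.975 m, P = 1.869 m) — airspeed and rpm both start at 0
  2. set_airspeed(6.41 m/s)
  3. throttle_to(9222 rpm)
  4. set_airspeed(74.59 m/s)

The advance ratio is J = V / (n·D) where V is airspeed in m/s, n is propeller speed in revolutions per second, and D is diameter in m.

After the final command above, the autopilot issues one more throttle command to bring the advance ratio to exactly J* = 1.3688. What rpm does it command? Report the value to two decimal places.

set_propeller: D = 1.975 m, P = 1.869 m (p = P/D = 0.946329); state ← (V=0, rpm=0)
set_airspeed(6.41): V ← 6.41 m/s
throttle_to(9222): rpm ← 9222
set_airspeed(74.59): V ← 74.59 m/s
final state: V = 74.59 m/s, rpm = 9222 → n = rpm/60 = 153.700000 rev/s
target J* = 1.3688; solve J* = V/(n·D) for n: n = V/(J*·D) = 74.59/(1.3688 × 1.975) = 27.591386 rev/s
rpm = 60·n = 1655.483136

rpm = 1655.48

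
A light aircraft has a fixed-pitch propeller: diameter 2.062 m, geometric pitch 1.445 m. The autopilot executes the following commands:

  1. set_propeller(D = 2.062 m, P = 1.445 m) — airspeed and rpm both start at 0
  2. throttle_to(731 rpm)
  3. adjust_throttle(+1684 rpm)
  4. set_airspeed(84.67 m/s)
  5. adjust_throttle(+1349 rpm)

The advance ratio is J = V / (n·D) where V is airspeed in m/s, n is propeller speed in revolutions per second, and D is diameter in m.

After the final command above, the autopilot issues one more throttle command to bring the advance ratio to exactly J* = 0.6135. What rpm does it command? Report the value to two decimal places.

rpm = 4015.85

set_propeller: D = 2.062 m, P = 1.445 m (p = P/D = 0.700776); state ← (V=0, rpm=0)
throttle_to(731): rpm ← 731
adjust_throttle(+1684): rpm ← 731 +1684 = 2415
set_airspeed(84.67): V ← 84.67 m/s
adjust_throttle(+1349): rpm ← 2415 +1349 = 3764
final state: V = 84.67 m/s, rpm = 3764 → n = rpm/60 = 62.733333 rev/s
target J* = 0.6135; solve J* = V/(n·D) for n: n = V/(J*·D) = 84.67/(0.6135 × 2.062) = 66.930849 rev/s
rpm = 60·n = 4015.850920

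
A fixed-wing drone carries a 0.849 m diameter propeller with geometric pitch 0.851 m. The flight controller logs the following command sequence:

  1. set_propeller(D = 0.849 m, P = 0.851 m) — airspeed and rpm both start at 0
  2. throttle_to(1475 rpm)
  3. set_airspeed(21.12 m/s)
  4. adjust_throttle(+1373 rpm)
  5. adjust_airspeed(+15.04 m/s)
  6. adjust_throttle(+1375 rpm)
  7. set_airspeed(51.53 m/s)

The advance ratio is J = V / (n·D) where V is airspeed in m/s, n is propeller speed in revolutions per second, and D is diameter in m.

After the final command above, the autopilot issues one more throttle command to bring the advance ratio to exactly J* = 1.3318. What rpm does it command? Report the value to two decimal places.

set_propeller: D = 0.849 m, P = 0.851 m (p = P/D = 1.002356); state ← (V=0, rpm=0)
throttle_to(1475): rpm ← 1475
set_airspeed(21.12): V ← 21.12 m/s
adjust_throttle(+1373): rpm ← 1475 +1373 = 2848
adjust_airspeed(+15.04): V ← 21.12 +15.04 = 36.16 m/s
adjust_throttle(+1375): rpm ← 2848 +1375 = 4223
set_airspeed(51.53): V ← 51.53 m/s
final state: V = 51.53 m/s, rpm = 4223 → n = rpm/60 = 70.383333 rev/s
target J* = 1.3318; solve J* = V/(n·D) for n: n = V/(J*·D) = 51.53/(1.3318 × 0.849) = 45.573611 rev/s
rpm = 60·n = 2734.416664

rpm = 2734.42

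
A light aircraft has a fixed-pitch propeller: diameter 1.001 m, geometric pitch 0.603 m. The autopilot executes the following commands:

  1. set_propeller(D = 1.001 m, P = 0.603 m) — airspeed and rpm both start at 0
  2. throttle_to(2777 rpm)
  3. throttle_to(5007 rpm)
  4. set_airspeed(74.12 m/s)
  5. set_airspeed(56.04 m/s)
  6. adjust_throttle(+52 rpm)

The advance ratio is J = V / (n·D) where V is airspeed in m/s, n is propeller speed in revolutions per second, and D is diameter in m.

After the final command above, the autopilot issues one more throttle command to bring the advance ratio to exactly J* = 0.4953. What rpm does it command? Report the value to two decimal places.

set_propeller: D = 1.001 m, P = 0.603 m (p = P/D = 0.602398); state ← (V=0, rpm=0)
throttle_to(2777): rpm ← 2777
throttle_to(5007): rpm ← 5007
set_airspeed(74.12): V ← 74.12 m/s
set_airspeed(56.04): V ← 56.04 m/s
adjust_throttle(+52): rpm ← 5007 +52 = 5059
final state: V = 56.04 m/s, rpm = 5059 → n = rpm/60 = 84.316667 rev/s
target J* = 0.4953; solve J* = V/(n·D) for n: n = V/(J*·D) = 56.04/(0.4953 × 1.001) = 113.030519 rev/s
rpm = 60·n = 6781.831131

rpm = 6781.83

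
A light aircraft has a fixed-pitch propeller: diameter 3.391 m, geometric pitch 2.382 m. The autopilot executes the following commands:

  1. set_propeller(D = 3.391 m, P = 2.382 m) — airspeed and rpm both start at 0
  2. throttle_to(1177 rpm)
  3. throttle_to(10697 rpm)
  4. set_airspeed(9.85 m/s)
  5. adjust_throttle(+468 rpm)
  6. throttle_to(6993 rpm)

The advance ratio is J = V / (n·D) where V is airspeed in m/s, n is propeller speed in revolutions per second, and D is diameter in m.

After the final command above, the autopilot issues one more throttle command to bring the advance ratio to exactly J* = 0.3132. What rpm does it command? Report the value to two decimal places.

set_propeller: D = 3.391 m, P = 2.382 m (p = P/D = 0.702448); state ← (V=0, rpm=0)
throttle_to(1177): rpm ← 1177
throttle_to(10697): rpm ← 10697
set_airspeed(9.85): V ← 9.85 m/s
adjust_throttle(+468): rpm ← 10697 +468 = 11165
throttle_to(6993): rpm ← 6993
final state: V = 9.85 m/s, rpm = 6993 → n = rpm/60 = 116.550000 rev/s
target J* = 0.3132; solve J* = V/(n·D) for n: n = V/(J*·D) = 9.85/(0.3132 × 3.391) = 9.274418 rev/s
rpm = 60·n = 556.465108

rpm = 556.47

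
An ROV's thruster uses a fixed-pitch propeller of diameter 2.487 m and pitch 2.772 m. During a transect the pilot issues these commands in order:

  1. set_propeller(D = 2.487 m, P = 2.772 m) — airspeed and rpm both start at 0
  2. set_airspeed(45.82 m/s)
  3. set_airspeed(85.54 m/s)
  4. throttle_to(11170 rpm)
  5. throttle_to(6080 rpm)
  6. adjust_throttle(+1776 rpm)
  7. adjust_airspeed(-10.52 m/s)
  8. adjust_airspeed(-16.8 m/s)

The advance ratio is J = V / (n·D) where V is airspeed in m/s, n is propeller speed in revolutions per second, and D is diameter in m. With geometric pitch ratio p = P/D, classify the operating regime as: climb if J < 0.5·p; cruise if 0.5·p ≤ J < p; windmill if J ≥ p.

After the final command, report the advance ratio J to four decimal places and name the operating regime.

set_propeller: D = 2.487 m, P = 2.772 m (p = P/D = 1.114596); state ← (V=0, rpm=0)
set_airspeed(45.82): V ← 45.82 m/s
set_airspeed(85.54): V ← 85.54 m/s
throttle_to(11170): rpm ← 11170
throttle_to(6080): rpm ← 6080
adjust_throttle(+1776): rpm ← 6080 +1776 = 7856
adjust_airspeed(-10.52): V ← 85.54 -10.52 = 75.02 m/s
adjust_airspeed(-16.8): V ← 75.02 -16.8 = 58.22 m/s
final state: V = 58.22 m/s, rpm = 7856 → n = rpm/60 = 130.933333 rev/s
J = V / (n·D) = 58.22 / (130.933333 × 2.487) = 0.178791
regime bands: climb J<0.5573 | cruise [0.5573, 1.1146) | windmill J≥1.1146
J = 0.1788 → climb

J = 0.1788, regime = climb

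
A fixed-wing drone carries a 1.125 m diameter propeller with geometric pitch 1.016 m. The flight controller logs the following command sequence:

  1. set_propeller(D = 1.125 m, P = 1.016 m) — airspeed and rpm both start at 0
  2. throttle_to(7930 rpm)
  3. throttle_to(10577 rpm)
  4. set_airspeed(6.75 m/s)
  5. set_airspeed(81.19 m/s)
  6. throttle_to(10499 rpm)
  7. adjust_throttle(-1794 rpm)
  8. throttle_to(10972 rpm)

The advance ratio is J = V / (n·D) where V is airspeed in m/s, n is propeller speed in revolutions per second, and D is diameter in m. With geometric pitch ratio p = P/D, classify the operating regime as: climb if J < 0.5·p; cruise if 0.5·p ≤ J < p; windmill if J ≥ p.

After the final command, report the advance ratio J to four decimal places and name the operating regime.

J = 0.3947, regime = climb

set_propeller: D = 1.125 m, P = 1.016 m (p = P/D = 0.903111); state ← (V=0, rpm=0)
throttle_to(7930): rpm ← 7930
throttle_to(10577): rpm ← 10577
set_airspeed(6.75): V ← 6.75 m/s
set_airspeed(81.19): V ← 81.19 m/s
throttle_to(10499): rpm ← 10499
adjust_throttle(-1794): rpm ← 10499 -1794 = 8705
throttle_to(10972): rpm ← 10972
final state: V = 81.19 m/s, rpm = 10972 → n = rpm/60 = 182.866667 rev/s
J = V / (n·D) = 81.19 / (182.866667 × 1.125) = 0.394653
regime bands: climb J<0.4516 | cruise [0.4516, 0.9031) | windmill J≥0.9031
J = 0.3947 → climb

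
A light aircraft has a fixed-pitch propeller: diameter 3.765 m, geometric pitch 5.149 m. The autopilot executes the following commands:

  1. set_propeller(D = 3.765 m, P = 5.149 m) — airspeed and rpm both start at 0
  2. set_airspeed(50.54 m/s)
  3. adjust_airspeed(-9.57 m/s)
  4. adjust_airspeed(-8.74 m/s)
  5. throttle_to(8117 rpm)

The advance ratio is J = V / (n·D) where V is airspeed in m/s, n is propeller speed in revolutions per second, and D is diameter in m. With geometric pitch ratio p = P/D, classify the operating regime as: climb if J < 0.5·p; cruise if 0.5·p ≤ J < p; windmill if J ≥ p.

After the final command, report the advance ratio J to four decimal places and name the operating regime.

J = 0.0633, regime = climb

set_propeller: D = 3.765 m, P = 5.149 m (p = P/D = 1.367596); state ← (V=0, rpm=0)
set_airspeed(50.54): V ← 50.54 m/s
adjust_airspeed(-9.57): V ← 50.54 -9.57 = 40.97 m/s
adjust_airspeed(-8.74): V ← 40.97 -8.74 = 32.23 m/s
throttle_to(8117): rpm ← 8117
final state: V = 32.23 m/s, rpm = 8117 → n = rpm/60 = 135.283333 rev/s
J = V / (n·D) = 32.23 / (135.283333 × 3.765) = 0.063278
regime bands: climb J<0.6838 | cruise [0.6838, 1.3676) | windmill J≥1.3676
J = 0.0633 → climb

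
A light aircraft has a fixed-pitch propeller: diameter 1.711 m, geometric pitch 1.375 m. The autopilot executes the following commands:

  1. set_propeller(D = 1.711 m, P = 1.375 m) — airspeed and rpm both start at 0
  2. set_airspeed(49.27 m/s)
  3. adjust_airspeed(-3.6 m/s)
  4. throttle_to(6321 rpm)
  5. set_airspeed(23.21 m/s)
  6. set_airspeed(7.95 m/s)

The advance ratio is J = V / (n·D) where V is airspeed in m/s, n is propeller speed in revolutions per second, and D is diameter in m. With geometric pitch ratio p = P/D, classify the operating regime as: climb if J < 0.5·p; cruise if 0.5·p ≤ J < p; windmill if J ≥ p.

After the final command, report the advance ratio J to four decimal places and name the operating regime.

J = 0.0441, regime = climb

set_propeller: D = 1.711 m, P = 1.375 m (p = P/D = 0.803624); state ← (V=0, rpm=0)
set_airspeed(49.27): V ← 49.27 m/s
adjust_airspeed(-3.6): V ← 49.27 -3.6 = 45.67 m/s
throttle_to(6321): rpm ← 6321
set_airspeed(23.21): V ← 23.21 m/s
set_airspeed(7.95): V ← 7.95 m/s
final state: V = 7.95 m/s, rpm = 6321 → n = rpm/60 = 105.350000 rev/s
J = V / (n·D) = 7.95 / (105.350000 × 1.711) = 0.044104
regime bands: climb J<0.4018 | cruise [0.4018, 0.8036) | windmill J≥0.8036
J = 0.0441 → climb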